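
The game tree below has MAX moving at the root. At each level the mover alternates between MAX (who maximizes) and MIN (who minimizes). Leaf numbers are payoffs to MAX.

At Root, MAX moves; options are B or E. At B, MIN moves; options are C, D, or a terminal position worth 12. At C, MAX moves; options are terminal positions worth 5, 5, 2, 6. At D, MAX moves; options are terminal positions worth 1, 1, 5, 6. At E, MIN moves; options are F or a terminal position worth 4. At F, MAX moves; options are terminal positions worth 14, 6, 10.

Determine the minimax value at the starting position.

6

C (MAX): max(5, 5, 2, 6) = 6
D (MAX): max(1, 1, 5, 6) = 6
B (MIN): min(6, 6, 12) = 6
F (MAX): max(14, 6, 10) = 14
E (MIN): min(14, 4) = 4
Root (MAX): max(6, 4) = 6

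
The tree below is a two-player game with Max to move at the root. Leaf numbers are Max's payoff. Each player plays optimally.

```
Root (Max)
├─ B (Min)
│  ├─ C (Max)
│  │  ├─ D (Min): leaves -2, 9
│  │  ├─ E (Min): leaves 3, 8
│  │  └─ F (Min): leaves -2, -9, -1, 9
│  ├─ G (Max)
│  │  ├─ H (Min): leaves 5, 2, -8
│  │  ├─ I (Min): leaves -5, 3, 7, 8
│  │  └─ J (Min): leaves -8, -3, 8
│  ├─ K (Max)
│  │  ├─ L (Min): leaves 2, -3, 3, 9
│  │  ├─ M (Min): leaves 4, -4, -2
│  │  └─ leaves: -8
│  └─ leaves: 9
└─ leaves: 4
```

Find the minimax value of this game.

4

D (Min): min(-2, 9) = -2
E (Min): min(3, 8) = 3
F (Min): min(-2, -9, -1, 9) = -9
C (Max): max(-2, 3, -9) = 3
H (Min): min(5, 2, -8) = -8
I (Min): min(-5, 3, 7, 8) = -5
J (Min): min(-8, -3, 8) = -8
G (Max): max(-8, -5, -8) = -5
L (Min): min(2, -3, 3, 9) = -3
M (Min): min(4, -4, -2) = -4
K (Max): max(-3, -4, -8) = -3
B (Min): min(3, -5, -3, 9) = -5
Root (Max): max(-5, 4) = 4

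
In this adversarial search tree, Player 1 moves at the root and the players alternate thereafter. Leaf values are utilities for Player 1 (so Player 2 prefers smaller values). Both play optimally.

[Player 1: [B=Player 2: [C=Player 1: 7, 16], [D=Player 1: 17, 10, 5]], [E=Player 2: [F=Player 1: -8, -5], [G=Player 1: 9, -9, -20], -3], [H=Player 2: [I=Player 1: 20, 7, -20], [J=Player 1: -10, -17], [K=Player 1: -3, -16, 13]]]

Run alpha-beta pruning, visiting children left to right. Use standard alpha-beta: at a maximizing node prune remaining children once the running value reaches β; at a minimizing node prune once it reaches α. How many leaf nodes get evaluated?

10

C [α=-∞,β=+∞]: v=16
D [α=-∞,β=16]: v=17 after child 1 ≥ β → β-cutoff, skip 2
B [α=-∞,β=+∞]: v=16
F [α=16,β=+∞]: v=-5
E [α=16,β=+∞]: v=-5 after child 1 ≤ α → α-cutoff, skip 2
I [α=16,β=+∞]: v=20
J [α=16,β=20]: v=-10
H [α=16,β=+∞]: v=-10 after child 2 ≤ α → α-cutoff, skip 1
Root [α=-∞,β=+∞]: v=16
Leaves evaluated: 10 of 19.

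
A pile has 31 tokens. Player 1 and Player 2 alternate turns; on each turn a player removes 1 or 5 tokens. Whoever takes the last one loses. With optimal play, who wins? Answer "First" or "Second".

i:   0  1  2  3  4  5  6  7  8  9 10 11 12 13 14 15 16 17 18 19 20 21 22 23 24 25 26 27 28 29 30 31
     W  L  W  L  W  L  W  L  W  L  W  L  W  L  W  L  W  L  W  L  W  L  W  L  W  L  W  L  W  L  W  L
Position 31 is L, so the second player wins.

Second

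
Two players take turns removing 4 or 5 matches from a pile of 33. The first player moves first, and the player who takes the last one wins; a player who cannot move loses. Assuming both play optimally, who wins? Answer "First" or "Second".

Positions where the player to move wins (W) vs loses (L):
i:   0  1  2  3  4  5  6  7  8  9 10 11 12 13 14 15 16 17 18 19 20 21 22 23 24 25 26 27 28 29 30 31 32 33
     L  L  L  L  W  W  W  W  W  L  L  L  L  W  W  W  W  W  L  L  L  L  W  W  W  W  W  L  L  L  L  W  W  W
Position 33 is W, so the first player wins.

First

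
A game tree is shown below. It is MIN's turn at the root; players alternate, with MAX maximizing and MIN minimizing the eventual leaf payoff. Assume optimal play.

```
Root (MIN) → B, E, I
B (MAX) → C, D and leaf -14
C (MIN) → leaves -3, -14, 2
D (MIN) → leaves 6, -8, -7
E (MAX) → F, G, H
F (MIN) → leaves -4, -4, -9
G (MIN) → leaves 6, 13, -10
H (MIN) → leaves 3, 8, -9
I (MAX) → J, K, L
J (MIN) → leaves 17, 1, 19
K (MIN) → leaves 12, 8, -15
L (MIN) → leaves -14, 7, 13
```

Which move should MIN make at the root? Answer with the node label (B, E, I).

E

C (MIN): min(-3, -14, 2) = -14
D (MIN): min(6, -8, -7) = -8
B (MAX): max(-14, -8, -14) = -8
F (MIN): min(-4, -4, -9) = -9
G (MIN): min(6, 13, -10) = -10
H (MIN): min(3, 8, -9) = -9
E (MAX): max(-9, -10, -9) = -9
J (MIN): min(17, 1, 19) = 1
K (MIN): min(12, 8, -15) = -15
L (MIN): min(-14, 7, 13) = -14
I (MAX): max(1, -15, -14) = 1
Root (MIN): min(-8, -9, 1) = -9
MIN picks the child with the lowest value: E (value -9).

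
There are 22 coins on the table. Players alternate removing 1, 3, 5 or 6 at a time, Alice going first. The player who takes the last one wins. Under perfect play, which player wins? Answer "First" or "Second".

Positions where the player to move wins (W) vs loses (L):
i:   0  1  2  3  4  5  6  7  8  9 10 11 12 13 14 15 16 17 18 19 20 21 22
     L  W  L  W  L  W  W  W  W  W  W  L  W  L  W  L  W  W  W  W  W  W  L
Position 22 is L, so the second player wins.

Second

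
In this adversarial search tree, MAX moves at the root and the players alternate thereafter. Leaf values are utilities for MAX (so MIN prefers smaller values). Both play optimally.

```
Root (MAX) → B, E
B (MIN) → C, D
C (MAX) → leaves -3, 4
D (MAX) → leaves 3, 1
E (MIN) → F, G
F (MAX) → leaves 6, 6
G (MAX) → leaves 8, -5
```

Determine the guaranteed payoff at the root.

6

C (MAX): max(-3, 4) = 4
D (MAX): max(3, 1) = 3
B (MIN): min(4, 3) = 3
F (MAX): max(6, 6) = 6
G (MAX): max(8, -5) = 8
E (MIN): min(6, 8) = 6
Root (MAX): max(3, 6) = 6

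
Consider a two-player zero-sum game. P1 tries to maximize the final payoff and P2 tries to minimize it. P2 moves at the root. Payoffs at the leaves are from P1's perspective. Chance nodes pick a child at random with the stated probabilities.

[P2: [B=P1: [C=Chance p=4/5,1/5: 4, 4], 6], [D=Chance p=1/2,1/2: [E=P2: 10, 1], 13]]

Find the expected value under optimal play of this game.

6

C (Chance): 4/5·4 + 1/5·4 = 4
B (P1): max(4, 6) = 6
E (P2): min(10, 1) = 1
D (Chance): 1/2·1 + 1/2·13 = 7
Root (P2): min(6, 7) = 6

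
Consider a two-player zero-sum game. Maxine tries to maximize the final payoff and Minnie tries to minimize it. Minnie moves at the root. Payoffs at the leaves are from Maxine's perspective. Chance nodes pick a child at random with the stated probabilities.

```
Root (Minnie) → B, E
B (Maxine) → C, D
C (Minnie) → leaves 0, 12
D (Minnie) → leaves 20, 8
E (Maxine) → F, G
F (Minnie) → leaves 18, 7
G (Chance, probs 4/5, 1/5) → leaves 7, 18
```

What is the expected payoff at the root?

C (Minnie): min(0, 12) = 0
D (Minnie): min(20, 8) = 8
B (Maxine): max(0, 8) = 8
F (Minnie): min(18, 7) = 7
G (Chance): 4/5·7 + 1/5·18 = 9.2
E (Maxine): max(7, 9.2) = 9.2
Root (Minnie): min(8, 9.2) = 8

8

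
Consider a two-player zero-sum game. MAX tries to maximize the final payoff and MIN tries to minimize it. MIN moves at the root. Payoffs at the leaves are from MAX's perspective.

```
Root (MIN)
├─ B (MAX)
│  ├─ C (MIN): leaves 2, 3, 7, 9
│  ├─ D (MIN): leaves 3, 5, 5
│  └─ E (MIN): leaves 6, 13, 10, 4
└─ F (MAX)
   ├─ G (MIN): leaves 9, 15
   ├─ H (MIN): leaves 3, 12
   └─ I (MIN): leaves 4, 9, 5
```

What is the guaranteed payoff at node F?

G: min(9, 15) = 9
H: min(3, 12) = 3
I: min(4, 9, 5) = 4
F: max(9, 3, 4) = 9

9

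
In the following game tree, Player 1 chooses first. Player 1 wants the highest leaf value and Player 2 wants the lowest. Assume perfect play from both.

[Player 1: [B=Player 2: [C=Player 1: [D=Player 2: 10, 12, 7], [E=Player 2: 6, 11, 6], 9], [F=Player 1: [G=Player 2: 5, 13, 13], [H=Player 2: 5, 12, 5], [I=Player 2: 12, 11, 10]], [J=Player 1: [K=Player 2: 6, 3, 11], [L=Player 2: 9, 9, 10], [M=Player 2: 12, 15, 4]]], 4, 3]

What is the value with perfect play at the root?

D (Player 2): min(10, 12, 7) = 7
E (Player 2): min(6, 11, 6) = 6
C (Player 1): max(7, 6, 9) = 9
G (Player 2): min(5, 13, 13) = 5
H (Player 2): min(5, 12, 5) = 5
I (Player 2): min(12, 11, 10) = 10
F (Player 1): max(5, 5, 10) = 10
K (Player 2): min(6, 3, 11) = 3
L (Player 2): min(9, 9, 10) = 9
M (Player 2): min(12, 15, 4) = 4
J (Player 1): max(3, 9, 4) = 9
B (Player 2): min(9, 10, 9) = 9
Root (Player 1): max(9, 4, 3) = 9

9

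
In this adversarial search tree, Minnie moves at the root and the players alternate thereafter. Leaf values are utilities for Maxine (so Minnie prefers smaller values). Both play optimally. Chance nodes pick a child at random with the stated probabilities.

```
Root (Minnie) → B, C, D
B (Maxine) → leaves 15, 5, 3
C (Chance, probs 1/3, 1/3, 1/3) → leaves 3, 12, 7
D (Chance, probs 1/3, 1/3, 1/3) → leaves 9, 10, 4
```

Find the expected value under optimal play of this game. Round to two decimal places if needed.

7.33

B (Maxine): max(15, 5, 3) = 15
C (Chance): 1/3·3 + 1/3·12 + 1/3·7 = 7.33
D (Chance): 1/3·9 + 1/3·10 + 1/3·4 = 7.67
Root (Minnie): min(15, 7.33, 7.67) = 7.33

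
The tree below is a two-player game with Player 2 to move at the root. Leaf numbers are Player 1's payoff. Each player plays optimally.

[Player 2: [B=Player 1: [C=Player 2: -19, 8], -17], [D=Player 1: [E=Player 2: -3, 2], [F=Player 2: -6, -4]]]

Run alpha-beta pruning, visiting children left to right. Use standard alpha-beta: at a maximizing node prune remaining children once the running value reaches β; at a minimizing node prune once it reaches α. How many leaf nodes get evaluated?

C [α=-∞,β=+∞]: v=-19
B [α=-∞,β=+∞]: v=-17
E [α=-∞,β=-17]: v=-3
D [α=-∞,β=-17]: v=-3 after child 1 ≥ β → β-cutoff, skip 1
Root [α=-∞,β=+∞]: v=-17
Leaves evaluated: 5 of 7.

5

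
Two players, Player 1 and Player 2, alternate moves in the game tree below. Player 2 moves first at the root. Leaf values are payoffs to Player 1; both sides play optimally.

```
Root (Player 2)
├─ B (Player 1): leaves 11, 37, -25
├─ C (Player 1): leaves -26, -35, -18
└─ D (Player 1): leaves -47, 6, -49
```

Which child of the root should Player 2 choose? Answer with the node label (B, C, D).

B (Player 1): max(11, 37, -25) = 37
C (Player 1): max(-26, -35, -18) = -18
D (Player 1): max(-47, 6, -49) = 6
Root (Player 2): min(37, -18, 6) = -18
Player 2 picks the child with the lowest value: C (value -18).

C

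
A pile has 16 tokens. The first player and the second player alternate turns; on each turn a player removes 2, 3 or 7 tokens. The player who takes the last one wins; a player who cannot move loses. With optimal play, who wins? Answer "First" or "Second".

Compute winning (W) and losing (L) positions by backward induction:
i:   0  1  2  3  4  5  6  7  8  9 10 11 12 13 14 15 16
     L  L  W  W  W  L  L  W  W  W  L  L  W  W  W  L  L
Position 16 is L, so the second player wins.

Second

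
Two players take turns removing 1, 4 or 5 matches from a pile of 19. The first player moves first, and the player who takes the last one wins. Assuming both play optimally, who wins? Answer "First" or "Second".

i:   0  1  2  3  4  5  6  7  8  9 10 11 12 13 14 15 16 17 18 19
     L  W  L  W  W  W  W  W  L  W  L  W  W  W  W  W  L  W  L  W
Position 19 is W, so the first player wins.

First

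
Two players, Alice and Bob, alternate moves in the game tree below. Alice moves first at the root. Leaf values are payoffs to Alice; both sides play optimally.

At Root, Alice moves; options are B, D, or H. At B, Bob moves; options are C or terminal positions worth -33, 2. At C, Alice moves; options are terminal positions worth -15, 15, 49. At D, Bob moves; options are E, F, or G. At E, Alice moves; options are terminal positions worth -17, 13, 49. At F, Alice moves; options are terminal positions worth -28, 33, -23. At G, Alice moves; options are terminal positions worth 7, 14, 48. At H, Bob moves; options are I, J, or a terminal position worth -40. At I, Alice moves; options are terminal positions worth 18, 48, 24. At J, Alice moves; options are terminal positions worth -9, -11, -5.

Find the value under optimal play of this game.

C (Alice): max(-15, 15, 49) = 49
B (Bob): min(49, -33, 2) = -33
E (Alice): max(-17, 13, 49) = 49
F (Alice): max(-28, 33, -23) = 33
G (Alice): max(7, 14, 48) = 48
D (Bob): min(49, 33, 48) = 33
I (Alice): max(18, 48, 24) = 48
J (Alice): max(-9, -11, -5) = -5
H (Bob): min(48, -5, -40) = -40
Root (Alice): max(-33, 33, -40) = 33

33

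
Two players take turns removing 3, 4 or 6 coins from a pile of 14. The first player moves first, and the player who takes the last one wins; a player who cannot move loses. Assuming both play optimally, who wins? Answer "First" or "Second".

W/L table (W = player to move can force a win):
i:   0  1  2  3  4  5  6  7  8  9 10 11 12 13 14
     L  L  L  W  W  W  W  W  W  L  L  L  W  W  W
Position 14 is W, so the first player wins.

First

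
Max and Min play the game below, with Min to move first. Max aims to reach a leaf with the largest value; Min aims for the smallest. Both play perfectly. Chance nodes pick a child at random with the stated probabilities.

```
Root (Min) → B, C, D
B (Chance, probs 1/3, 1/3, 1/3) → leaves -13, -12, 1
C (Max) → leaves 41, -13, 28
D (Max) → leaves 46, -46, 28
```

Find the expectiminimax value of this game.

B (Chance): 1/3·-13 + 1/3·-12 + 1/3·1 = -8
C (Max): max(41, -13, 28) = 41
D (Max): max(46, -46, 28) = 46
Root (Min): min(-8, 41, 46) = -8

-8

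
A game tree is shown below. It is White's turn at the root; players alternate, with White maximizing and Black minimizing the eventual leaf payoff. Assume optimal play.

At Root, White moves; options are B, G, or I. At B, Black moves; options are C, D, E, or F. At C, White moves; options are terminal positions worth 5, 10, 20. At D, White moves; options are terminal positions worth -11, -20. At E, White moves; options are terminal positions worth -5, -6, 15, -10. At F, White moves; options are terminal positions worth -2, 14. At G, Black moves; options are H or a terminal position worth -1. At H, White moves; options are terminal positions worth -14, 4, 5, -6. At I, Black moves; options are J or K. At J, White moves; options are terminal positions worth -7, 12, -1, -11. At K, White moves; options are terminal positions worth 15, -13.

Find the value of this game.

12

C (White): max(5, 10, 20) = 20
D (White): max(-11, -20) = -11
E (White): max(-5, -6, 15, -10) = 15
F (White): max(-2, 14) = 14
B (Black): min(20, -11, 15, 14) = -11
H (White): max(-14, 4, 5, -6) = 5
G (Black): min(5, -1) = -1
J (White): max(-7, 12, -1, -11) = 12
K (White): max(15, -13) = 15
I (Black): min(12, 15) = 12
Root (White): max(-11, -1, 12) = 12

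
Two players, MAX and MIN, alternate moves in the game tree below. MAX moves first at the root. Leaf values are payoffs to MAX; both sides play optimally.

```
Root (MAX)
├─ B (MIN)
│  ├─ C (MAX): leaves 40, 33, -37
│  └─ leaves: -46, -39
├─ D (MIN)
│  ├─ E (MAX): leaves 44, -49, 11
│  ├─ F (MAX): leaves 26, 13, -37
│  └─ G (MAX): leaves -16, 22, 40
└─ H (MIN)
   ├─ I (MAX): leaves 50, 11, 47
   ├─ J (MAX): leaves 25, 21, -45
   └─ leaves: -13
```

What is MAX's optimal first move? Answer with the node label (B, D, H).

C (MAX): max(40, 33, -37) = 40
B (MIN): min(40, -46, -39) = -46
E (MAX): max(44, -49, 11) = 44
F (MAX): max(26, 13, -37) = 26
G (MAX): max(-16, 22, 40) = 40
D (MIN): min(44, 26, 40) = 26
I (MAX): max(50, 11, 47) = 50
J (MAX): max(25, 21, -45) = 25
H (MIN): min(50, 25, -13) = -13
Root (MAX): max(-46, 26, -13) = 26
MAX picks the child with the highest value: D (value 26).

D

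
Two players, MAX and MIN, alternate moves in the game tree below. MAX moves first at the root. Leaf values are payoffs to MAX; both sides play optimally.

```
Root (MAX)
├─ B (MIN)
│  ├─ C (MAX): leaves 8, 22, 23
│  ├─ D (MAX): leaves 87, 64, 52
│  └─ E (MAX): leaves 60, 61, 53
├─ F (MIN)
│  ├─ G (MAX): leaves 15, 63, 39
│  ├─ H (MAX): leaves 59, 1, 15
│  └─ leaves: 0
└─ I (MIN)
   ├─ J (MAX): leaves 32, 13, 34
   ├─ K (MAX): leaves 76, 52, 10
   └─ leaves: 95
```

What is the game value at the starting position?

34

C (MAX): max(8, 22, 23) = 23
D (MAX): max(87, 64, 52) = 87
E (MAX): max(60, 61, 53) = 61
B (MIN): min(23, 87, 61) = 23
G (MAX): max(15, 63, 39) = 63
H (MAX): max(59, 1, 15) = 59
F (MIN): min(63, 59, 0) = 0
J (MAX): max(32, 13, 34) = 34
K (MAX): max(76, 52, 10) = 76
I (MIN): min(34, 76, 95) = 34
Root (MAX): max(23, 0, 34) = 34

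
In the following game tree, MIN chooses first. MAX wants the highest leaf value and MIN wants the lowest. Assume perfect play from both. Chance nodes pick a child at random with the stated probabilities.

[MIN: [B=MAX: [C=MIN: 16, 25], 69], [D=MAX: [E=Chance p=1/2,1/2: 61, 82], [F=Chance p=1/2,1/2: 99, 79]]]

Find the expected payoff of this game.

C (MIN): min(16, 25) = 16
B (MAX): max(16, 69) = 69
E (Chance): 1/2·61 + 1/2·82 = 71.5
F (Chance): 1/2·99 + 1/2·79 = 89
D (MAX): max(71.5, 89) = 89
Root (MIN): min(69, 89) = 69

69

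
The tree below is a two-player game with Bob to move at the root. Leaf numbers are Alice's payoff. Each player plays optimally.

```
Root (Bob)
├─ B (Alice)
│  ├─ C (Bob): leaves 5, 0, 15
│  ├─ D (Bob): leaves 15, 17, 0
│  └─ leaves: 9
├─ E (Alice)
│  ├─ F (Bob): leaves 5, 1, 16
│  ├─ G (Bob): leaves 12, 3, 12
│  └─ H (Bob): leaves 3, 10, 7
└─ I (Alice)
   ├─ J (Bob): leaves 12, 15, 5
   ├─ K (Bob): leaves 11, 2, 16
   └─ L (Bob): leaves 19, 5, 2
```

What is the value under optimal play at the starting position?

C (Bob): min(5, 0, 15) = 0
D (Bob): min(15, 17, 0) = 0
B (Alice): max(0, 0, 9) = 9
F (Bob): min(5, 1, 16) = 1
G (Bob): min(12, 3, 12) = 3
H (Bob): min(3, 10, 7) = 3
E (Alice): max(1, 3, 3) = 3
J (Bob): min(12, 15, 5) = 5
K (Bob): min(11, 2, 16) = 2
L (Bob): min(19, 5, 2) = 2
I (Alice): max(5, 2, 2) = 5
Root (Bob): min(9, 3, 5) = 3

3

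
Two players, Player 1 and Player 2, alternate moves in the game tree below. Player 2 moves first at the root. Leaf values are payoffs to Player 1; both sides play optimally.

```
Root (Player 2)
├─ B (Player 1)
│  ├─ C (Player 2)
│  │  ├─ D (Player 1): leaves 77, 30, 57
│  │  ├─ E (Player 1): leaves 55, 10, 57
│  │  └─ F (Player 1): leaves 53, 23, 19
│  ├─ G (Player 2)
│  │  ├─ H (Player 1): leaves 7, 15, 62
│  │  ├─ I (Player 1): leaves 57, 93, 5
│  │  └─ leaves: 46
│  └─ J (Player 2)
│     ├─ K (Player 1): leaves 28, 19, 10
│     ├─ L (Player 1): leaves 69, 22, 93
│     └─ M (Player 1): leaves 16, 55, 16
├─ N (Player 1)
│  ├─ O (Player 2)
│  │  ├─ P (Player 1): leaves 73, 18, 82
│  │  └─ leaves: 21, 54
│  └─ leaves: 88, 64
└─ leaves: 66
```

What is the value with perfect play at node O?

P: max(73, 18, 82) = 82
O: min(82, 21, 54) = 21

21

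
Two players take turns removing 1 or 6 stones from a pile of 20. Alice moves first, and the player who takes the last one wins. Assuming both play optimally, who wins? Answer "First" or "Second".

First

i:   0  1  2  3  4  5  6  7  8  9 10 11 12 13 14 15 16 17 18 19 20
     L  W  L  W  L  W  W  L  W  L  W  L  W  W  L  W  L  W  L  W  W
Position 20 is W, so the first player wins.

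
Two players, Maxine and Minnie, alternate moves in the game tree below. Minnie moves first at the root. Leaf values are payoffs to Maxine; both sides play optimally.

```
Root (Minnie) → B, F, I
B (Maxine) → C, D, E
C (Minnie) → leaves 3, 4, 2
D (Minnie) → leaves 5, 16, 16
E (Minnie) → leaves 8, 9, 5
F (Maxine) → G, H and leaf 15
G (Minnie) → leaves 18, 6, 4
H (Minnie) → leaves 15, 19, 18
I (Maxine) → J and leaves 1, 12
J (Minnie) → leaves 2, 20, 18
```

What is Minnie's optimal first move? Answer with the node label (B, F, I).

B

C (Minnie): min(3, 4, 2) = 2
D (Minnie): min(5, 16, 16) = 5
E (Minnie): min(8, 9, 5) = 5
B (Maxine): max(2, 5, 5) = 5
G (Minnie): min(18, 6, 4) = 4
H (Minnie): min(15, 19, 18) = 15
F (Maxine): max(4, 15, 15) = 15
J (Minnie): min(2, 20, 18) = 2
I (Maxine): max(2, 1, 12) = 12
Root (Minnie): min(5, 15, 12) = 5
Minnie picks the child with the lowest value: B (value 5).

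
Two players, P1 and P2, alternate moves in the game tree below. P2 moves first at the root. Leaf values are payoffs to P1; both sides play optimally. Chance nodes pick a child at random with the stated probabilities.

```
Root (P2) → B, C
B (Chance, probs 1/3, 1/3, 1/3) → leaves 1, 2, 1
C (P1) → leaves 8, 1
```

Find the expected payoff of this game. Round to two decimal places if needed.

1.33

B (Chance): 1/3·1 + 1/3·2 + 1/3·1 = 1.33
C (P1): max(8, 1) = 8
Root (P2): min(1.33, 8) = 1.33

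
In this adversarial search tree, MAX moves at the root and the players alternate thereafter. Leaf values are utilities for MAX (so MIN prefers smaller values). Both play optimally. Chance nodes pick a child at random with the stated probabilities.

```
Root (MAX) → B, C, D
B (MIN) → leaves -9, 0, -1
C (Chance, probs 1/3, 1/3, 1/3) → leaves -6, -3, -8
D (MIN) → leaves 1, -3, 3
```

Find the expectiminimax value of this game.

-3

B (MIN): min(-9, 0, -1) = -9
C (Chance): 1/3·-6 + 1/3·-3 + 1/3·-8 = -5.67
D (MIN): min(1, -3, 3) = -3
Root (MAX): max(-9, -5.67, -3) = -3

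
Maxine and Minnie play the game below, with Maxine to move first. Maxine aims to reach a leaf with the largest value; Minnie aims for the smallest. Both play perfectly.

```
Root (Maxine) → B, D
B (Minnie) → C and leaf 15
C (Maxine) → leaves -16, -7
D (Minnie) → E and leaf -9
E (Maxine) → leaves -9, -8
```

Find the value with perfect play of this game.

C (Maxine): max(-16, -7) = -7
B (Minnie): min(-7, 15) = -7
E (Maxine): max(-9, -8) = -8
D (Minnie): min(-8, -9) = -9
Root (Maxine): max(-7, -9) = -7

-7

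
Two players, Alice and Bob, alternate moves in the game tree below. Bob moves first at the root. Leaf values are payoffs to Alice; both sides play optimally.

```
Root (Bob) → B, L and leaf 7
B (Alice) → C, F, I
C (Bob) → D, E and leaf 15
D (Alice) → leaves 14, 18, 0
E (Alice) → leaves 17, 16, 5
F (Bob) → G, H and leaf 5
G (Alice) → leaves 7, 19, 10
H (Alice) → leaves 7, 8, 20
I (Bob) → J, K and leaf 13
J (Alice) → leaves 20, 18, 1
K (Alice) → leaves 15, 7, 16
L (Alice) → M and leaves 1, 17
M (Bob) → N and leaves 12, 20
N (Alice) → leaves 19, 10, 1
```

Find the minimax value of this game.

7

D (Alice): max(14, 18, 0) = 18
E (Alice): max(17, 16, 5) = 17
C (Bob): min(18, 17, 15) = 15
G (Alice): max(7, 19, 10) = 19
H (Alice): max(7, 8, 20) = 20
F (Bob): min(19, 20, 5) = 5
J (Alice): max(20, 18, 1) = 20
K (Alice): max(15, 7, 16) = 16
I (Bob): min(20, 16, 13) = 13
B (Alice): max(15, 5, 13) = 15
N (Alice): max(19, 10, 1) = 19
M (Bob): min(19, 12, 20) = 12
L (Alice): max(12, 1, 17) = 17
Root (Bob): min(15, 17, 7) = 7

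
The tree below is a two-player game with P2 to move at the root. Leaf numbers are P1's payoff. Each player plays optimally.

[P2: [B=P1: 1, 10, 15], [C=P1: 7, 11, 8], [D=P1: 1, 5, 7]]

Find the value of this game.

7

B (P1): max(1, 10, 15) = 15
C (P1): max(7, 11, 8) = 11
D (P1): max(1, 5, 7) = 7
Root (P2): min(15, 11, 7) = 7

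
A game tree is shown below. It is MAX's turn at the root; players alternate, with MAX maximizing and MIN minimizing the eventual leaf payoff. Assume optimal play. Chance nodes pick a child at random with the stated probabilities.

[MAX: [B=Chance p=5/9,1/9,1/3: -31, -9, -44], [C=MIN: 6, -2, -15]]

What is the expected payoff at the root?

B (Chance): 5/9·-31 + 1/9·-9 + 1/3·-44 = -32.89
C (MIN): min(6, -2, -15) = -15
Root (MAX): max(-32.89, -15) = -15

-15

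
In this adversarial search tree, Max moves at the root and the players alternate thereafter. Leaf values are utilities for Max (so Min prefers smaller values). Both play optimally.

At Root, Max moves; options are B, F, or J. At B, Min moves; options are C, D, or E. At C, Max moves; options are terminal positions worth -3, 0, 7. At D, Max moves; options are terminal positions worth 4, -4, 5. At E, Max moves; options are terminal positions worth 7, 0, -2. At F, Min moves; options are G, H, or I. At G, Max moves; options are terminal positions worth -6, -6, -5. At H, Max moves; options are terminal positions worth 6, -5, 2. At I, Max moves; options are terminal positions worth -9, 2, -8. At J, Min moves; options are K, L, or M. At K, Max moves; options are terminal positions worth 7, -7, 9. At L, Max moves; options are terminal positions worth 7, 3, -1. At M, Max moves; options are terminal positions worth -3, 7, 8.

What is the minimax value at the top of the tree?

7

C (Max): max(-3, 0, 7) = 7
D (Max): max(4, -4, 5) = 5
E (Max): max(7, 0, -2) = 7
B (Min): min(7, 5, 7) = 5
G (Max): max(-6, -6, -5) = -5
H (Max): max(6, -5, 2) = 6
I (Max): max(-9, 2, -8) = 2
F (Min): min(-5, 6, 2) = -5
K (Max): max(7, -7, 9) = 9
L (Max): max(7, 3, -1) = 7
M (Max): max(-3, 7, 8) = 8
J (Min): min(9, 7, 8) = 7
Root (Max): max(5, -5, 7) = 7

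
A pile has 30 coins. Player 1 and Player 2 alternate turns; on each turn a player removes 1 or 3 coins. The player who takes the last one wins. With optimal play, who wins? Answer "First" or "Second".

Second

Compute winning (W) and losing (L) positions by backward induction:
i:   0  1  2  3  4  5  6  7  8  9 10 11 12 13 14 15 16 17 18 19 20 21 22 23 24 25 26 27 28 29 30
     L  W  L  W  L  W  L  W  L  W  L  W  L  W  L  W  L  W  L  W  L  W  L  W  L  W  L  W  L  W  L
Position 30 is L, so the second player wins.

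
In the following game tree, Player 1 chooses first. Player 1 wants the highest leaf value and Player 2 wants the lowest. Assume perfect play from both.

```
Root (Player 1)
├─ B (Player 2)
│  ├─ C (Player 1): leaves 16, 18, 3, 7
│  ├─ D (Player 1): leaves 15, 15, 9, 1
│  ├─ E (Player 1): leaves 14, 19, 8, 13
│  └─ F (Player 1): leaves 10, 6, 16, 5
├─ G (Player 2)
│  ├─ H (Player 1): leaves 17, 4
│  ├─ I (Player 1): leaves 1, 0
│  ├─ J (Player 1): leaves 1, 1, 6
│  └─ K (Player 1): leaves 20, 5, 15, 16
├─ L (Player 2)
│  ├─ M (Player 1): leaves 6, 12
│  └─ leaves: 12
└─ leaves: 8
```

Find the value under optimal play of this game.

C (Player 1): max(16, 18, 3, 7) = 18
D (Player 1): max(15, 15, 9, 1) = 15
E (Player 1): max(14, 19, 8, 13) = 19
F (Player 1): max(10, 6, 16, 5) = 16
B (Player 2): min(18, 15, 19, 16) = 15
H (Player 1): max(17, 4) = 17
I (Player 1): max(1, 0) = 1
J (Player 1): max(1, 1, 6) = 6
K (Player 1): max(20, 5, 15, 16) = 20
G (Player 2): min(17, 1, 6, 20) = 1
M (Player 1): max(6, 12) = 12
L (Player 2): min(12, 12) = 12
Root (Player 1): max(15, 1, 12, 8) = 15

15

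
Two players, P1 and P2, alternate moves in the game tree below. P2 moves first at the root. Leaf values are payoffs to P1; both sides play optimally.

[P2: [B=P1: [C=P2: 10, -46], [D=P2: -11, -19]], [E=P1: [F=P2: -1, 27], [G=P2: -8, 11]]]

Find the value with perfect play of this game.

C (P2): min(10, -46) = -46
D (P2): min(-11, -19) = -19
B (P1): max(-46, -19) = -19
F (P2): min(-1, 27) = -1
G (P2): min(-8, 11) = -8
E (P1): max(-1, -8) = -1
Root (P2): min(-19, -1) = -19

-19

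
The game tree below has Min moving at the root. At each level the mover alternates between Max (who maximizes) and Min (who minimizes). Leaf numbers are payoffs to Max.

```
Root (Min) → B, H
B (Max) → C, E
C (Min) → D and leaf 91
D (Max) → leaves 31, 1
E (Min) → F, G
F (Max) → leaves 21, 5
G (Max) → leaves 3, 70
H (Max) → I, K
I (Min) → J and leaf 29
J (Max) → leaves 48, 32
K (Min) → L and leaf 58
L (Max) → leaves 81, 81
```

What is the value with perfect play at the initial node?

31

D (Max): max(31, 1) = 31
C (Min): min(31, 91) = 31
F (Max): max(21, 5) = 21
G (Max): max(3, 70) = 70
E (Min): min(21, 70) = 21
B (Max): max(31, 21) = 31
J (Max): max(48, 32) = 48
I (Min): min(48, 29) = 29
L (Max): max(81, 81) = 81
K (Min): min(81, 58) = 58
H (Max): max(29, 58) = 58
Root (Min): min(31, 58) = 31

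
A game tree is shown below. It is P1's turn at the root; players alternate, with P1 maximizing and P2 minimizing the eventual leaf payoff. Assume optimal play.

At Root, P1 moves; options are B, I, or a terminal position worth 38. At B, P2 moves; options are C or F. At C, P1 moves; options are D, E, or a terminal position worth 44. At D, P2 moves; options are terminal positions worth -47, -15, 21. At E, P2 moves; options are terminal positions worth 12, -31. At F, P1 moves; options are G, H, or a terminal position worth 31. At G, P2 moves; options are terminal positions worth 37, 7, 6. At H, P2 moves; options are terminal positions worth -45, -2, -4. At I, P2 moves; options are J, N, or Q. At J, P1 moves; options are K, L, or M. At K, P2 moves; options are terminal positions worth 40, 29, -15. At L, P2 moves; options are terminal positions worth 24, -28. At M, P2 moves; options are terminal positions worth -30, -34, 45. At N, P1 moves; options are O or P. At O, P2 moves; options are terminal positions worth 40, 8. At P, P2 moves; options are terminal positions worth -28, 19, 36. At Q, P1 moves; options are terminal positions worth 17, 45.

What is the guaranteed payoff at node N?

8

O: min(40, 8) = 8
P: min(-28, 19, 36) = -28
N: max(8, -28) = 8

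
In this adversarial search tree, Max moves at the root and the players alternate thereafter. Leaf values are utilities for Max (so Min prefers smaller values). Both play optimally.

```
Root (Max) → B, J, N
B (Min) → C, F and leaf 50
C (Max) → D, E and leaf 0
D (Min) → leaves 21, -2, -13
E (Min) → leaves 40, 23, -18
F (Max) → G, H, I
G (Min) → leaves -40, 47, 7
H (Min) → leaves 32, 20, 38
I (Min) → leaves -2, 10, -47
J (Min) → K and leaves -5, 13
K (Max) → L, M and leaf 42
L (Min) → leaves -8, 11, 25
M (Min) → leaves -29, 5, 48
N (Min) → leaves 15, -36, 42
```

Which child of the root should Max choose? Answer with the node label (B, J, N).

D (Min): min(21, -2, -13) = -13
E (Min): min(40, 23, -18) = -18
C (Max): max(-13, -18, 0) = 0
G (Min): min(-40, 47, 7) = -40
H (Min): min(32, 20, 38) = 20
I (Min): min(-2, 10, -47) = -47
F (Max): max(-40, 20, -47) = 20
B (Min): min(0, 20, 50) = 0
L (Min): min(-8, 11, 25) = -8
M (Min): min(-29, 5, 48) = -29
K (Max): max(-8, -29, 42) = 42
J (Min): min(42, -5, 13) = -5
N (Min): min(15, -36, 42) = -36
Root (Max): max(0, -5, -36) = 0
Max picks the child with the highest value: B (value 0).

B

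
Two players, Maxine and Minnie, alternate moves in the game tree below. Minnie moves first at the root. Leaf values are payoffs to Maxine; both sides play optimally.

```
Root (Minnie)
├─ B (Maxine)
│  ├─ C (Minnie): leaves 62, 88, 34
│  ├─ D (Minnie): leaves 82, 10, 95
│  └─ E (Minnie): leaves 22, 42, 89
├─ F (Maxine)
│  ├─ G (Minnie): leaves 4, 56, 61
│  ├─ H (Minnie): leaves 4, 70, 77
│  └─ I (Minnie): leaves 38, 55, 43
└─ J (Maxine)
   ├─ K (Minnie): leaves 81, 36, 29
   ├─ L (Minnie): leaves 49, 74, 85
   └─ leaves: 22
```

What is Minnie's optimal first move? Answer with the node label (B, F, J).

C (Minnie): min(62, 88, 34) = 34
D (Minnie): min(82, 10, 95) = 10
E (Minnie): min(22, 42, 89) = 22
B (Maxine): max(34, 10, 22) = 34
G (Minnie): min(4, 56, 61) = 4
H (Minnie): min(4, 70, 77) = 4
I (Minnie): min(38, 55, 43) = 38
F (Maxine): max(4, 4, 38) = 38
K (Minnie): min(81, 36, 29) = 29
L (Minnie): min(49, 74, 85) = 49
J (Maxine): max(29, 49, 22) = 49
Root (Minnie): min(34, 38, 49) = 34
Minnie picks the child with the lowest value: B (value 34).

B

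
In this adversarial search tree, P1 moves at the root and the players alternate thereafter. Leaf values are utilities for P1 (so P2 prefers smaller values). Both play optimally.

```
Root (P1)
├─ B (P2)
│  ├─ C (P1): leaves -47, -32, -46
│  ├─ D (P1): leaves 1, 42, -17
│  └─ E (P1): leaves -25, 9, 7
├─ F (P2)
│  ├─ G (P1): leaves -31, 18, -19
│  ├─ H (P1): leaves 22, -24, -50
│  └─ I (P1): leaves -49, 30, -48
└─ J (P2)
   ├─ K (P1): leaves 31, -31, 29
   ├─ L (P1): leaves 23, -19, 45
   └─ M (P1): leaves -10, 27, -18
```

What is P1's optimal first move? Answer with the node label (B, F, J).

J

C (P1): max(-47, -32, -46) = -32
D (P1): max(1, 42, -17) = 42
E (P1): max(-25, 9, 7) = 9
B (P2): min(-32, 42, 9) = -32
G (P1): max(-31, 18, -19) = 18
H (P1): max(22, -24, -50) = 22
I (P1): max(-49, 30, -48) = 30
F (P2): min(18, 22, 30) = 18
K (P1): max(31, -31, 29) = 31
L (P1): max(23, -19, 45) = 45
M (P1): max(-10, 27, -18) = 27
J (P2): min(31, 45, 27) = 27
Root (P1): max(-32, 18, 27) = 27
P1 picks the child with the highest value: J (value 27).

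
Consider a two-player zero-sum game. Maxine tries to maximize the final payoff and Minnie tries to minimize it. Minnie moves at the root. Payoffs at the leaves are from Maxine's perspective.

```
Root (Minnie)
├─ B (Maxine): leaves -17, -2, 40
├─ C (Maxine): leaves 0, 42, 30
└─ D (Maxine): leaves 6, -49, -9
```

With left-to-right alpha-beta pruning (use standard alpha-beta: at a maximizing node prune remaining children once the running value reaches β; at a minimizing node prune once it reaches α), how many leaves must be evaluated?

8

B [α=-∞,β=+∞]: v=40
C [α=-∞,β=40]: v=42 after child 2 ≥ β → β-cutoff, skip 1
D [α=-∞,β=40]: v=6
Root [α=-∞,β=+∞]: v=6
Leaves evaluated: 8 of 9.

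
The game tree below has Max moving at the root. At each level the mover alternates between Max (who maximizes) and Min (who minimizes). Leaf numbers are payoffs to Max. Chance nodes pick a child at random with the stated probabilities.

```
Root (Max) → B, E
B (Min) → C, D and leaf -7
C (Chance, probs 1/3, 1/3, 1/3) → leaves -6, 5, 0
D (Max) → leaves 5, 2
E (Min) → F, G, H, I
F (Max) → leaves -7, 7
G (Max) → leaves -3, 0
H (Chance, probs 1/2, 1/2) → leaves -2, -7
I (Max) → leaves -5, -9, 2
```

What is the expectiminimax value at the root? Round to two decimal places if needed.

-4.5

C (Chance): 1/3·-6 + 1/3·5 + 1/3·0 = -0.33
D (Max): max(5, 2) = 5
B (Min): min(-0.33, 5, -7) = -7
F (Max): max(-7, 7) = 7
G (Max): max(-3, 0) = 0
H (Chance): 1/2·-2 + 1/2·-7 = -4.5
I (Max): max(-5, -9, 2) = 2
E (Min): min(7, 0, -4.5, 2) = -4.5
Root (Max): max(-7, -4.5) = -4.5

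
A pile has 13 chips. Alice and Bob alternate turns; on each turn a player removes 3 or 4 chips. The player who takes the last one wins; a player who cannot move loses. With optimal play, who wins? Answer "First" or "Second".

Compute winning (W) and losing (L) positions by backward induction:
i:   0  1  2  3  4  5  6  7  8  9 10 11 12 13
     L  L  L  W  W  W  W  L  L  L  W  W  W  W
Position 13 is W, so the first player wins.

First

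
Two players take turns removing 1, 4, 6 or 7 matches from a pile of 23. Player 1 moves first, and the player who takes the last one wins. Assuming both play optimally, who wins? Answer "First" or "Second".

Compute winning (W) and losing (L) positions by backward induction:
i:   0  1  2  3  4  5  6  7  8  9 10 11 12 13 14 15 16 17 18 19 20 21 22 23
     L  W  L  W  W  L  W  W  W  W  L  W  W  L  W  L  W  W  L  W  W  W  W  L
Position 23 is L, so the second player wins.

Second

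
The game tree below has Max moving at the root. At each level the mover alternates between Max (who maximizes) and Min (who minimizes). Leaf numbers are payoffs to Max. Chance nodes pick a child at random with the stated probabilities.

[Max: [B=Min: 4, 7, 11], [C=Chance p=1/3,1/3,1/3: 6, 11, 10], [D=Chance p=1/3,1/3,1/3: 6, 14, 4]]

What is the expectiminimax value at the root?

B (Min): min(4, 7, 11) = 4
C (Chance): 1/3·6 + 1/3·11 + 1/3·10 = 9
D (Chance): 1/3·6 + 1/3·14 + 1/3·4 = 8
Root (Max): max(4, 9, 8) = 9

9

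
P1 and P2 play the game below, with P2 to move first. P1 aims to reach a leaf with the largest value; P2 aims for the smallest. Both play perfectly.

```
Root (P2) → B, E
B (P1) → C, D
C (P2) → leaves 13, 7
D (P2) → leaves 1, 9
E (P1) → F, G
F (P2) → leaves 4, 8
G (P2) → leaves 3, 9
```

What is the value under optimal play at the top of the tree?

C (P2): min(13, 7) = 7
D (P2): min(1, 9) = 1
B (P1): max(7, 1) = 7
F (P2): min(4, 8) = 4
G (P2): min(3, 9) = 3
E (P1): max(4, 3) = 4
Root (P2): min(7, 4) = 4

4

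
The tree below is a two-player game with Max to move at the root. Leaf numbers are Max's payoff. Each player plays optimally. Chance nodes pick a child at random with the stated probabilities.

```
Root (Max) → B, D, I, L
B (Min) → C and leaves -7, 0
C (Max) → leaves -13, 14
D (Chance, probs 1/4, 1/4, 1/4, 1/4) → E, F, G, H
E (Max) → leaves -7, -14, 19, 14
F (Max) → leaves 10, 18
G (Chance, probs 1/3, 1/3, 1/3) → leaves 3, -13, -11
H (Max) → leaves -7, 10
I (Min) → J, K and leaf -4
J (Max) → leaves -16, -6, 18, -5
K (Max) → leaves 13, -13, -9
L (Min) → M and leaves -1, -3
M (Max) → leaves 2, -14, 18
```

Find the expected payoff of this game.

C (Max): max(-13, 14) = 14
B (Min): min(14, -7, 0) = -7
E (Max): max(-7, -14, 19, 14) = 19
F (Max): max(10, 18) = 18
G (Chance): 1/3·3 + 1/3·-13 + 1/3·-11 = -7
H (Max): max(-7, 10) = 10
D (Chance): 1/4·19 + 1/4·18 + 1/4·-7 + 1/4·10 = 10
J (Max): max(-16, -6, 18, -5) = 18
K (Max): max(13, -13, -9) = 13
I (Min): min(18, 13, -4) = -4
M (Max): max(2, -14, 18) = 18
L (Min): min(18, -1, -3) = -3
Root (Max): max(-7, 10, -4, -3) = 10

10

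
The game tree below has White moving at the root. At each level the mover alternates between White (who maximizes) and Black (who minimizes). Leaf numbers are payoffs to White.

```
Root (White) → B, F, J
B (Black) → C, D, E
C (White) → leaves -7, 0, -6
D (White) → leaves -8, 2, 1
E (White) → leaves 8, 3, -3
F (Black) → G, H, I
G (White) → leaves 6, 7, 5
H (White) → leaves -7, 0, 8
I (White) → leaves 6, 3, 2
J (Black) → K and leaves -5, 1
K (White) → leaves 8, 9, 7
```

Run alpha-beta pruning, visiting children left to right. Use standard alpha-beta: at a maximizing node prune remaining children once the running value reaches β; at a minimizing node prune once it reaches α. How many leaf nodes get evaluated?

C [α=-∞,β=+∞]: v=0
D [α=-∞,β=0]: v=2 after child 2 ≥ β → β-cutoff, skip 1
E [α=-∞,β=0]: v=8 after child 1 ≥ β → β-cutoff, skip 2
B [α=-∞,β=+∞]: v=0
G [α=0,β=+∞]: v=7
H [α=0,β=7]: v=8
I [α=0,β=7]: v=6
F [α=0,β=+∞]: v=6
K [α=6,β=+∞]: v=9
J [α=6,β=+∞]: v=-5 after child 2 ≤ α → α-cutoff, skip 1
Root [α=-∞,β=+∞]: v=6
Leaves evaluated: 19 of 23.

19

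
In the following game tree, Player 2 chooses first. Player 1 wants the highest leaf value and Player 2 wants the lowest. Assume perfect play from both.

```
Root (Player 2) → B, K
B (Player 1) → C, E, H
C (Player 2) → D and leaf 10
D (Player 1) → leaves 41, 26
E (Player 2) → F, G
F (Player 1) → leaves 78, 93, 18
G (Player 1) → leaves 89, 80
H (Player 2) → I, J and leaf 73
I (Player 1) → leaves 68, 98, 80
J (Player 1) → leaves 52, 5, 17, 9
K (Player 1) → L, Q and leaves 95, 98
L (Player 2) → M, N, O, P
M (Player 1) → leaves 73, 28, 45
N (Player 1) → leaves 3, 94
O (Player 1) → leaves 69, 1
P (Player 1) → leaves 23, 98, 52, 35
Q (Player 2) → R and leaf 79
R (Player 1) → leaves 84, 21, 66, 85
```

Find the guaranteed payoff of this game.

89

D (Player 1): max(41, 26) = 41
C (Player 2): min(41, 10) = 10
F (Player 1): max(78, 93, 18) = 93
G (Player 1): max(89, 80) = 89
E (Player 2): min(93, 89) = 89
I (Player 1): max(68, 98, 80) = 98
J (Player 1): max(52, 5, 17, 9) = 52
H (Player 2): min(98, 52, 73) = 52
B (Player 1): max(10, 89, 52) = 89
M (Player 1): max(73, 28, 45) = 73
N (Player 1): max(3, 94) = 94
O (Player 1): max(69, 1) = 69
P (Player 1): max(23, 98, 52, 35) = 98
L (Player 2): min(73, 94, 69, 98) = 69
R (Player 1): max(84, 21, 66, 85) = 85
Q (Player 2): min(85, 79) = 79
K (Player 1): max(69, 79, 95, 98) = 98
Root (Player 2): min(89, 98) = 89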